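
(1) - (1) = 0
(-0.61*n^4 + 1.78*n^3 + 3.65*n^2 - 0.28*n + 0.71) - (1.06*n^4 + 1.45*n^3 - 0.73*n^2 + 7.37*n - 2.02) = -1.67*n^4 + 0.33*n^3 + 4.38*n^2 - 7.65*n + 2.73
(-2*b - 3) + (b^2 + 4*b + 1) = b^2 + 2*b - 2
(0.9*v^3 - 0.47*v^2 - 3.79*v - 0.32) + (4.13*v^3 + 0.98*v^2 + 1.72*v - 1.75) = 5.03*v^3 + 0.51*v^2 - 2.07*v - 2.07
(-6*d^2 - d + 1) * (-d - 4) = 6*d^3 + 25*d^2 + 3*d - 4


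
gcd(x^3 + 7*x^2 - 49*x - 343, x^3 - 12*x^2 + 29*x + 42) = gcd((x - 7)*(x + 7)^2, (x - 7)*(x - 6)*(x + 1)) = x - 7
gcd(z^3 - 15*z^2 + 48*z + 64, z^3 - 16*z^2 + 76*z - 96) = z - 8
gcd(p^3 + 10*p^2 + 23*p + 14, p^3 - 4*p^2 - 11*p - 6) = p + 1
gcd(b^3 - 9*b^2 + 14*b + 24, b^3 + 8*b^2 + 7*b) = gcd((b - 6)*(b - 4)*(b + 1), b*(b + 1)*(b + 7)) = b + 1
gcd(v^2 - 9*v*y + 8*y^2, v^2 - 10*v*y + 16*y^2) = -v + 8*y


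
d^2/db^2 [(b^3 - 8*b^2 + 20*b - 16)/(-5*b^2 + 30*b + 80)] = 48*(-b^3 + 6*b^2 - 84*b + 200)/(5*(b^6 - 18*b^5 + 60*b^4 + 360*b^3 - 960*b^2 - 4608*b - 4096))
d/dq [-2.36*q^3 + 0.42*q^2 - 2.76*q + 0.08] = -7.08*q^2 + 0.84*q - 2.76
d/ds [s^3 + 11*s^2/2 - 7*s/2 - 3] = 3*s^2 + 11*s - 7/2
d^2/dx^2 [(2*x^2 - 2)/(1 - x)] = 0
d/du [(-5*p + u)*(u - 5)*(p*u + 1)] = -p*(5*p - u)*(u - 5) - (5*p - u)*(p*u + 1) + (u - 5)*(p*u + 1)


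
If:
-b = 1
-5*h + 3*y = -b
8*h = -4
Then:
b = -1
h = -1/2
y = -1/2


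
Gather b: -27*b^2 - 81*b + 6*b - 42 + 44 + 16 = -27*b^2 - 75*b + 18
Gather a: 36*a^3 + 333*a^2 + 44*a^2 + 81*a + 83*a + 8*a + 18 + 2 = 36*a^3 + 377*a^2 + 172*a + 20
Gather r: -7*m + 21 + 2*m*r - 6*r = -7*m + r*(2*m - 6) + 21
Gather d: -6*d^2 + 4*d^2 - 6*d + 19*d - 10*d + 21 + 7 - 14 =-2*d^2 + 3*d + 14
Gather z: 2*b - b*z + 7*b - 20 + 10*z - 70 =9*b + z*(10 - b) - 90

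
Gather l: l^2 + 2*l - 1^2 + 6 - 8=l^2 + 2*l - 3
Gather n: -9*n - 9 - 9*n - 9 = -18*n - 18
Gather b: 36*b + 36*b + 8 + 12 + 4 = 72*b + 24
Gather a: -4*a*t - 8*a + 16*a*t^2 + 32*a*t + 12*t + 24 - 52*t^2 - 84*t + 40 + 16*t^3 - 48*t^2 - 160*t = a*(16*t^2 + 28*t - 8) + 16*t^3 - 100*t^2 - 232*t + 64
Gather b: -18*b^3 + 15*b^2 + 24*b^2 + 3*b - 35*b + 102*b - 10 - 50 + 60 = -18*b^3 + 39*b^2 + 70*b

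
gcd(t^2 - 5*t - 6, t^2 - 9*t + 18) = t - 6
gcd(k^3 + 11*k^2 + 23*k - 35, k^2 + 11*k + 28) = k + 7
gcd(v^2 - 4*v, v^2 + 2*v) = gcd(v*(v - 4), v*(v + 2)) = v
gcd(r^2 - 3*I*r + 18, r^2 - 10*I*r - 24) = r - 6*I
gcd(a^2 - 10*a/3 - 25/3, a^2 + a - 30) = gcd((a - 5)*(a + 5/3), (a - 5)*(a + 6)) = a - 5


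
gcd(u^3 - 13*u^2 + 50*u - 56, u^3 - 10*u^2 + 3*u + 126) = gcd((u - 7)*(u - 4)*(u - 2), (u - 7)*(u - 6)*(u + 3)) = u - 7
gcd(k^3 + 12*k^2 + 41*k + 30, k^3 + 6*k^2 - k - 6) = k^2 + 7*k + 6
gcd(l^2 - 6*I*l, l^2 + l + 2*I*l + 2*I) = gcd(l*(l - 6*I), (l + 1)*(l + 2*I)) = 1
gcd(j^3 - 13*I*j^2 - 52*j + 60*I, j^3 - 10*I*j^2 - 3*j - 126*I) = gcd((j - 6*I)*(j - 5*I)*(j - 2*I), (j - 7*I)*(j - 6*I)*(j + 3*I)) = j - 6*I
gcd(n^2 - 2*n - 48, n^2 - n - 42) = n + 6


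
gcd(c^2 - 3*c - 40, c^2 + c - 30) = 1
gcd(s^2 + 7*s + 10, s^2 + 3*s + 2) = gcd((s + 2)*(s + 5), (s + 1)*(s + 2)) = s + 2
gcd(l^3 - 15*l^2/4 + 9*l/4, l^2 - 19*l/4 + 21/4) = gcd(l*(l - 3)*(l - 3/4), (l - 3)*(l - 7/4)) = l - 3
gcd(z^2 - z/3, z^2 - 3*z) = z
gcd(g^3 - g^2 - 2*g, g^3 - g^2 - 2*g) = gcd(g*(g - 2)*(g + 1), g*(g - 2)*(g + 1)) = g^3 - g^2 - 2*g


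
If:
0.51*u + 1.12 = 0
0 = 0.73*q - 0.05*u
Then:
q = -0.15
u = -2.20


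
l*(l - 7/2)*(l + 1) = l^3 - 5*l^2/2 - 7*l/2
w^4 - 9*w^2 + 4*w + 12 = (w - 2)^2*(w + 1)*(w + 3)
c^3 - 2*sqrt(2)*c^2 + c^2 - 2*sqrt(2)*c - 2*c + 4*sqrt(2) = (c - 1)*(c + 2)*(c - 2*sqrt(2))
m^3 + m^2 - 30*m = m*(m - 5)*(m + 6)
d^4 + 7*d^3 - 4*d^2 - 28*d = d*(d - 2)*(d + 2)*(d + 7)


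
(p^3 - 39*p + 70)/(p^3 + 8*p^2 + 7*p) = (p^2 - 7*p + 10)/(p*(p + 1))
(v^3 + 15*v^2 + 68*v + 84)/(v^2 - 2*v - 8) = (v^2 + 13*v + 42)/(v - 4)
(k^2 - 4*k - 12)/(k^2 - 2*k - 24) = (k + 2)/(k + 4)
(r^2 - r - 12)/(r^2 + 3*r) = (r - 4)/r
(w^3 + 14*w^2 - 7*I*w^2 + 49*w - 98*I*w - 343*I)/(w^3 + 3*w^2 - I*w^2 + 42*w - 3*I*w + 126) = (w^2 + 14*w + 49)/(w^2 + w*(3 + 6*I) + 18*I)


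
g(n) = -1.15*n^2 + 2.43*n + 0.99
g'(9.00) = -18.27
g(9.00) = -70.29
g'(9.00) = -18.27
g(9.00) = -70.29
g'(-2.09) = 7.24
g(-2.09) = -9.11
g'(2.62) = -3.60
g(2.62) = -0.54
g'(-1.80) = 6.57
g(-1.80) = -7.11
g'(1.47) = -0.95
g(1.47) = 2.08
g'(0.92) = 0.31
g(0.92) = 2.25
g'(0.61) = 1.03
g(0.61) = 2.04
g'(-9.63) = 24.58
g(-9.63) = -129.06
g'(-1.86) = 6.71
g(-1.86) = -7.51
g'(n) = 2.43 - 2.3*n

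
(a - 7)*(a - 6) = a^2 - 13*a + 42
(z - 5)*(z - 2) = z^2 - 7*z + 10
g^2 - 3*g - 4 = (g - 4)*(g + 1)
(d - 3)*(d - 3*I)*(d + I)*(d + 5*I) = d^4 - 3*d^3 + 3*I*d^3 + 13*d^2 - 9*I*d^2 - 39*d + 15*I*d - 45*I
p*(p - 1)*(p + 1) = p^3 - p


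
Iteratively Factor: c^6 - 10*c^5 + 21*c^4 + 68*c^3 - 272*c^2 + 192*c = (c - 4)*(c^5 - 6*c^4 - 3*c^3 + 56*c^2 - 48*c) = (c - 4)^2*(c^4 - 2*c^3 - 11*c^2 + 12*c) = (c - 4)^2*(c + 3)*(c^3 - 5*c^2 + 4*c) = (c - 4)^3*(c + 3)*(c^2 - c) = (c - 4)^3*(c - 1)*(c + 3)*(c)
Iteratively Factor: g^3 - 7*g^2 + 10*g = (g - 5)*(g^2 - 2*g) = (g - 5)*(g - 2)*(g)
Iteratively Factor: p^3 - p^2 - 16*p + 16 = (p - 4)*(p^2 + 3*p - 4) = (p - 4)*(p + 4)*(p - 1)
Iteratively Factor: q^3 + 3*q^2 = (q + 3)*(q^2) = q*(q + 3)*(q)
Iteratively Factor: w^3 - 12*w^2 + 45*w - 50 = (w - 5)*(w^2 - 7*w + 10) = (w - 5)^2*(w - 2)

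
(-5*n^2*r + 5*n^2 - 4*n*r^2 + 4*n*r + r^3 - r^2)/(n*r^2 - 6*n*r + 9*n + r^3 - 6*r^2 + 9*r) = (-5*n*r + 5*n + r^2 - r)/(r^2 - 6*r + 9)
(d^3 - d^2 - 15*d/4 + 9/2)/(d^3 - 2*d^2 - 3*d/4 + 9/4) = (d + 2)/(d + 1)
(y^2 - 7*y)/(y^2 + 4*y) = (y - 7)/(y + 4)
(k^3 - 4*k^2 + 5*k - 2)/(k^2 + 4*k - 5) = (k^2 - 3*k + 2)/(k + 5)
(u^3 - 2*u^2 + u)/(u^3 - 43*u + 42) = u*(u - 1)/(u^2 + u - 42)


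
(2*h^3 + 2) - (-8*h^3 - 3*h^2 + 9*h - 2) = 10*h^3 + 3*h^2 - 9*h + 4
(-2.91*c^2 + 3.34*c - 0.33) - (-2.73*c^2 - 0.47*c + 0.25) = -0.18*c^2 + 3.81*c - 0.58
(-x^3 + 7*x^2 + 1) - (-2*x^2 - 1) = -x^3 + 9*x^2 + 2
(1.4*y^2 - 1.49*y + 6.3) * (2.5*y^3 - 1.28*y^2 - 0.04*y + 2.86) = 3.5*y^5 - 5.517*y^4 + 17.6012*y^3 - 4.0004*y^2 - 4.5134*y + 18.018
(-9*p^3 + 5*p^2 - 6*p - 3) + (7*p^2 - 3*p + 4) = -9*p^3 + 12*p^2 - 9*p + 1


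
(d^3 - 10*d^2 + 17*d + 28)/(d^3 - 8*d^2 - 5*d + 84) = (d + 1)/(d + 3)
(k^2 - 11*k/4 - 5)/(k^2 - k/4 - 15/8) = 2*(k - 4)/(2*k - 3)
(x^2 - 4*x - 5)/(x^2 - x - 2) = (x - 5)/(x - 2)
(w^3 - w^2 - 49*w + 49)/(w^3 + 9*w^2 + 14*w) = (w^2 - 8*w + 7)/(w*(w + 2))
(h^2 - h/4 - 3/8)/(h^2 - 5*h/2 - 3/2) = (h - 3/4)/(h - 3)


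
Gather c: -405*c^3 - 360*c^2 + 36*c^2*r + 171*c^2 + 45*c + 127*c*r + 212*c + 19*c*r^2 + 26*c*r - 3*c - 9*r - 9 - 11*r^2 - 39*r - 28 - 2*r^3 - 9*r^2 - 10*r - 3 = -405*c^3 + c^2*(36*r - 189) + c*(19*r^2 + 153*r + 254) - 2*r^3 - 20*r^2 - 58*r - 40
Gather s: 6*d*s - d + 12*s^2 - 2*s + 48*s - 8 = -d + 12*s^2 + s*(6*d + 46) - 8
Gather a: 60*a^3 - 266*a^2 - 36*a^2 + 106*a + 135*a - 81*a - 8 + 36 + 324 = 60*a^3 - 302*a^2 + 160*a + 352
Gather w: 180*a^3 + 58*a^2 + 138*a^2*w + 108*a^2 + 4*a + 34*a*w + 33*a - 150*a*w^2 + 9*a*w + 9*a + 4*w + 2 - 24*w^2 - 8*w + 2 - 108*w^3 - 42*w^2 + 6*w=180*a^3 + 166*a^2 + 46*a - 108*w^3 + w^2*(-150*a - 66) + w*(138*a^2 + 43*a + 2) + 4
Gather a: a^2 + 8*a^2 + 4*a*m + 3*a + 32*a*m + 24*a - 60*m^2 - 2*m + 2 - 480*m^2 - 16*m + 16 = 9*a^2 + a*(36*m + 27) - 540*m^2 - 18*m + 18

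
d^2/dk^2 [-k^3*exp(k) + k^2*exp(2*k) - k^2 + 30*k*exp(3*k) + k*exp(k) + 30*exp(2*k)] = -k^3*exp(k) + 4*k^2*exp(2*k) - 6*k^2*exp(k) + 270*k*exp(3*k) + 8*k*exp(2*k) - 5*k*exp(k) + 180*exp(3*k) + 122*exp(2*k) + 2*exp(k) - 2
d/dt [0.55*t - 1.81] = 0.550000000000000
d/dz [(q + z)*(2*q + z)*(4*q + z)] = 14*q^2 + 14*q*z + 3*z^2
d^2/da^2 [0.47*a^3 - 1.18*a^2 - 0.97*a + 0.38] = 2.82*a - 2.36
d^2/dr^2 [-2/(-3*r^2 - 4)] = 12*(9*r^2 - 4)/(3*r^2 + 4)^3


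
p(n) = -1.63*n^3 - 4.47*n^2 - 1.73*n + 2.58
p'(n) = -4.89*n^2 - 8.94*n - 1.73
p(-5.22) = 121.66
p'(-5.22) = -88.31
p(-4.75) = 84.63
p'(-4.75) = -69.60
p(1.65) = -19.77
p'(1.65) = -29.79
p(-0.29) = 2.75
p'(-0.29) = 0.45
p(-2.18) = 2.00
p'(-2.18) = -5.48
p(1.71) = -21.60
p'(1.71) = -31.32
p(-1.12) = 1.20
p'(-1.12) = 2.15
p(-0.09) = 2.70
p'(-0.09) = -0.97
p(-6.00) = 204.12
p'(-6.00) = -124.13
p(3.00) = -86.85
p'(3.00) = -72.56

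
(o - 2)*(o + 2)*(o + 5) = o^3 + 5*o^2 - 4*o - 20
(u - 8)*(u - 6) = u^2 - 14*u + 48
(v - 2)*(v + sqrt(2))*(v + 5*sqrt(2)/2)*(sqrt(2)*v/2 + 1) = sqrt(2)*v^4/2 - sqrt(2)*v^3 + 9*v^3/2 - 9*v^2 + 6*sqrt(2)*v^2 - 12*sqrt(2)*v + 5*v - 10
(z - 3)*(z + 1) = z^2 - 2*z - 3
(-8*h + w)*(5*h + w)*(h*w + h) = -40*h^3*w - 40*h^3 - 3*h^2*w^2 - 3*h^2*w + h*w^3 + h*w^2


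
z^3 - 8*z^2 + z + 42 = (z - 7)*(z - 3)*(z + 2)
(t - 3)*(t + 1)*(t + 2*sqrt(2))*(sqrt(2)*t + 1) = sqrt(2)*t^4 - 2*sqrt(2)*t^3 + 5*t^3 - 10*t^2 - sqrt(2)*t^2 - 15*t - 4*sqrt(2)*t - 6*sqrt(2)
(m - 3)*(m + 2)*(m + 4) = m^3 + 3*m^2 - 10*m - 24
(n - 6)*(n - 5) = n^2 - 11*n + 30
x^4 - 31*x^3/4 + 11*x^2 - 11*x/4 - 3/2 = (x - 6)*(x - 1)^2*(x + 1/4)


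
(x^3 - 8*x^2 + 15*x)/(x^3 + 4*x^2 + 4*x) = (x^2 - 8*x + 15)/(x^2 + 4*x + 4)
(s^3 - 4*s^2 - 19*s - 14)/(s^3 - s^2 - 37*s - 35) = (s + 2)/(s + 5)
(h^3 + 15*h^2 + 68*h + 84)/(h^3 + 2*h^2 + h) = (h^3 + 15*h^2 + 68*h + 84)/(h*(h^2 + 2*h + 1))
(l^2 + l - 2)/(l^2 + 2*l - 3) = (l + 2)/(l + 3)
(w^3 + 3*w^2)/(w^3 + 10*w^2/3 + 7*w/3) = 3*w*(w + 3)/(3*w^2 + 10*w + 7)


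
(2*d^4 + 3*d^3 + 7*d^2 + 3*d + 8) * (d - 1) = 2*d^5 + d^4 + 4*d^3 - 4*d^2 + 5*d - 8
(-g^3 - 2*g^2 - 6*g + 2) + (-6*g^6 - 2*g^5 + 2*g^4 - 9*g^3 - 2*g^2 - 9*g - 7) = -6*g^6 - 2*g^5 + 2*g^4 - 10*g^3 - 4*g^2 - 15*g - 5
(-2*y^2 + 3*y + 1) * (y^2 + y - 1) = -2*y^4 + y^3 + 6*y^2 - 2*y - 1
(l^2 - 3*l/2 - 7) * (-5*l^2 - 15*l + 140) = -5*l^4 - 15*l^3/2 + 395*l^2/2 - 105*l - 980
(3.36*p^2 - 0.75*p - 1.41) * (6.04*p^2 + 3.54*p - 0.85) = 20.2944*p^4 + 7.3644*p^3 - 14.0274*p^2 - 4.3539*p + 1.1985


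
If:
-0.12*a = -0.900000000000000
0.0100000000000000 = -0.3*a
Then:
No Solution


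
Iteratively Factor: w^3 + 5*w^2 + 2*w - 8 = (w + 2)*(w^2 + 3*w - 4) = (w - 1)*(w + 2)*(w + 4)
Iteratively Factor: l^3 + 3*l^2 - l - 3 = (l + 1)*(l^2 + 2*l - 3) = (l + 1)*(l + 3)*(l - 1)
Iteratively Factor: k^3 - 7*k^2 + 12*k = (k - 4)*(k^2 - 3*k) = (k - 4)*(k - 3)*(k)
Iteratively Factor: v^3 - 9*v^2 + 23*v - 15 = (v - 5)*(v^2 - 4*v + 3) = (v - 5)*(v - 3)*(v - 1)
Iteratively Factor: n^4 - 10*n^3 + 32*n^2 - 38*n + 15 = (n - 1)*(n^3 - 9*n^2 + 23*n - 15) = (n - 1)^2*(n^2 - 8*n + 15) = (n - 5)*(n - 1)^2*(n - 3)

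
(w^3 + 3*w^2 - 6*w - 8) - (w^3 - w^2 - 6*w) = 4*w^2 - 8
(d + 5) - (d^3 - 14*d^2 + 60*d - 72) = -d^3 + 14*d^2 - 59*d + 77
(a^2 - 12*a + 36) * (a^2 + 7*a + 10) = a^4 - 5*a^3 - 38*a^2 + 132*a + 360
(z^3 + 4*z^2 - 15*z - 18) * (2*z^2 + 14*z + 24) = 2*z^5 + 22*z^4 + 50*z^3 - 150*z^2 - 612*z - 432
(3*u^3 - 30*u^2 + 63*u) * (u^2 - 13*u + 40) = 3*u^5 - 69*u^4 + 573*u^3 - 2019*u^2 + 2520*u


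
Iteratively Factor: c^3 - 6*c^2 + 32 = (c + 2)*(c^2 - 8*c + 16) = (c - 4)*(c + 2)*(c - 4)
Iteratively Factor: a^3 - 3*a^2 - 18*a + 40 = (a - 2)*(a^2 - a - 20) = (a - 5)*(a - 2)*(a + 4)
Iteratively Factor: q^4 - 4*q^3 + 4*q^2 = (q)*(q^3 - 4*q^2 + 4*q) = q^2*(q^2 - 4*q + 4) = q^2*(q - 2)*(q - 2)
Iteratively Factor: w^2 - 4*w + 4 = (w - 2)*(w - 2)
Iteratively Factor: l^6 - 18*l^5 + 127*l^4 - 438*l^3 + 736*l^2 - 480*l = (l - 5)*(l^5 - 13*l^4 + 62*l^3 - 128*l^2 + 96*l) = (l - 5)*(l - 2)*(l^4 - 11*l^3 + 40*l^2 - 48*l) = (l - 5)*(l - 4)*(l - 2)*(l^3 - 7*l^2 + 12*l) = (l - 5)*(l - 4)*(l - 3)*(l - 2)*(l^2 - 4*l) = (l - 5)*(l - 4)^2*(l - 3)*(l - 2)*(l)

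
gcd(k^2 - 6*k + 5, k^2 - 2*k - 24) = 1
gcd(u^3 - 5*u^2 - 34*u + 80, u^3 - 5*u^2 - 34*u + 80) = u^3 - 5*u^2 - 34*u + 80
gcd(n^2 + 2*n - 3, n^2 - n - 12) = n + 3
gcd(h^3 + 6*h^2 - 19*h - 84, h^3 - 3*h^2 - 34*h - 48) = h + 3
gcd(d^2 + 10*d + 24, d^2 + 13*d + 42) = d + 6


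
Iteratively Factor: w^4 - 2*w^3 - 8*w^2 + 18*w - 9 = (w + 3)*(w^3 - 5*w^2 + 7*w - 3) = (w - 1)*(w + 3)*(w^2 - 4*w + 3) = (w - 3)*(w - 1)*(w + 3)*(w - 1)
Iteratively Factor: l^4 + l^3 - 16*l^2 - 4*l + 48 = (l - 3)*(l^3 + 4*l^2 - 4*l - 16) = (l - 3)*(l + 4)*(l^2 - 4) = (l - 3)*(l + 2)*(l + 4)*(l - 2)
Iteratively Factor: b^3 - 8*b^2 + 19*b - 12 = (b - 1)*(b^2 - 7*b + 12) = (b - 3)*(b - 1)*(b - 4)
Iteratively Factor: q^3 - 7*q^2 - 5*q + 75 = (q - 5)*(q^2 - 2*q - 15) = (q - 5)*(q + 3)*(q - 5)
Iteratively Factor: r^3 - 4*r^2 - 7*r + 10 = (r - 5)*(r^2 + r - 2) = (r - 5)*(r - 1)*(r + 2)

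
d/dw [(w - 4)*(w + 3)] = 2*w - 1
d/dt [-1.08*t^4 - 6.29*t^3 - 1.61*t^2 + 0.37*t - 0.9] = -4.32*t^3 - 18.87*t^2 - 3.22*t + 0.37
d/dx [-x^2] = -2*x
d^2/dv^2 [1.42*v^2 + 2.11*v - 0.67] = 2.84000000000000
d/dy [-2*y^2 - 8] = -4*y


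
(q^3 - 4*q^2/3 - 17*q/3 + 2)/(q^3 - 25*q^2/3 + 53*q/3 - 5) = (q + 2)/(q - 5)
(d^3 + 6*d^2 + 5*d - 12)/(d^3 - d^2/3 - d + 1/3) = 3*(d^2 + 7*d + 12)/(3*d^2 + 2*d - 1)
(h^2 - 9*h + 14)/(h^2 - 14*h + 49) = (h - 2)/(h - 7)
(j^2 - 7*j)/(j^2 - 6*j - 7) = j/(j + 1)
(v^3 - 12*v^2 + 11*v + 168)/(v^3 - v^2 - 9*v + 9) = (v^2 - 15*v + 56)/(v^2 - 4*v + 3)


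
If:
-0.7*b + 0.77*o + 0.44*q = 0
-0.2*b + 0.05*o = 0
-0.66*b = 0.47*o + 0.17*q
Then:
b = 0.00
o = 0.00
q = 0.00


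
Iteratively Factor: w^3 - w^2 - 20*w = (w - 5)*(w^2 + 4*w) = (w - 5)*(w + 4)*(w)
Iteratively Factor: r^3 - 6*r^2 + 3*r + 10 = (r - 2)*(r^2 - 4*r - 5) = (r - 5)*(r - 2)*(r + 1)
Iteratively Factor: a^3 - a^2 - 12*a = (a + 3)*(a^2 - 4*a) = (a - 4)*(a + 3)*(a)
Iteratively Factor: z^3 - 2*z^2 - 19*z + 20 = (z - 5)*(z^2 + 3*z - 4) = (z - 5)*(z - 1)*(z + 4)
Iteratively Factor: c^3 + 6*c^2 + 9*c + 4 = (c + 1)*(c^2 + 5*c + 4) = (c + 1)*(c + 4)*(c + 1)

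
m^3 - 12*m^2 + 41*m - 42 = (m - 7)*(m - 3)*(m - 2)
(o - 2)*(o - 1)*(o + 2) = o^3 - o^2 - 4*o + 4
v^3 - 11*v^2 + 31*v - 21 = (v - 7)*(v - 3)*(v - 1)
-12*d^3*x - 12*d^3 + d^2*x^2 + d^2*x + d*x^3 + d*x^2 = (-3*d + x)*(4*d + x)*(d*x + d)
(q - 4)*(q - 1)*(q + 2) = q^3 - 3*q^2 - 6*q + 8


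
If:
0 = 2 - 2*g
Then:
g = 1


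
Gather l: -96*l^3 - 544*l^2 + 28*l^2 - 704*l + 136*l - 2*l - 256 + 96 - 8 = -96*l^3 - 516*l^2 - 570*l - 168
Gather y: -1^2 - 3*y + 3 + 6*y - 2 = 3*y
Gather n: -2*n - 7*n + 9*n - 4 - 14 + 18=0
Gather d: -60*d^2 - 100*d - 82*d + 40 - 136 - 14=-60*d^2 - 182*d - 110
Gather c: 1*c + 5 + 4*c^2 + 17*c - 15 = 4*c^2 + 18*c - 10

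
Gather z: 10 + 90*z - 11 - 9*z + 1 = 81*z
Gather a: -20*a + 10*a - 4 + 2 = -10*a - 2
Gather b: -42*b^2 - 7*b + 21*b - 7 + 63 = -42*b^2 + 14*b + 56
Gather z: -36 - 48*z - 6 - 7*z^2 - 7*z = -7*z^2 - 55*z - 42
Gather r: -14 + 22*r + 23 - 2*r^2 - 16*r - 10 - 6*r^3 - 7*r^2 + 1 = -6*r^3 - 9*r^2 + 6*r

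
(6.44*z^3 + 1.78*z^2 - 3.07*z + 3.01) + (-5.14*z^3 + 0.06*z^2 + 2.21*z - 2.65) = 1.3*z^3 + 1.84*z^2 - 0.86*z + 0.36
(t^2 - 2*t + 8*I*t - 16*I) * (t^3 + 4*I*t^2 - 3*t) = t^5 - 2*t^4 + 12*I*t^4 - 35*t^3 - 24*I*t^3 + 70*t^2 - 24*I*t^2 + 48*I*t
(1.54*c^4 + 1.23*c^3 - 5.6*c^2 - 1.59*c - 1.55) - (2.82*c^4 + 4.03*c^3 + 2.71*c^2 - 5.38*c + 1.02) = -1.28*c^4 - 2.8*c^3 - 8.31*c^2 + 3.79*c - 2.57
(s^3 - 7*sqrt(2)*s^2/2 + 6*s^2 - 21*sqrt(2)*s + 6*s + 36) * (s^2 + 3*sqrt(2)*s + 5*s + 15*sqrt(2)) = s^5 - sqrt(2)*s^4/2 + 11*s^4 - 11*sqrt(2)*s^3/2 + 15*s^3 - 165*s^2 + 3*sqrt(2)*s^2 - 450*s + 198*sqrt(2)*s + 540*sqrt(2)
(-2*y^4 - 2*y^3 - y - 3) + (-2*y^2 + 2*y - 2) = -2*y^4 - 2*y^3 - 2*y^2 + y - 5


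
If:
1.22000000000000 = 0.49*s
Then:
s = 2.49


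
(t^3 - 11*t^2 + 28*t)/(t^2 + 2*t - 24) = t*(t - 7)/(t + 6)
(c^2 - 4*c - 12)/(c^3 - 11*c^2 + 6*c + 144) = (c + 2)/(c^2 - 5*c - 24)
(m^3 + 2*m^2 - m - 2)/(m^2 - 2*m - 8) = (m^2 - 1)/(m - 4)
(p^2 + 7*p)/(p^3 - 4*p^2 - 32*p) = (p + 7)/(p^2 - 4*p - 32)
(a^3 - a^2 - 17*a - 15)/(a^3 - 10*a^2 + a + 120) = (a + 1)/(a - 8)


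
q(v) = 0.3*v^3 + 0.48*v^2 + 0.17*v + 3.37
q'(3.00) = 11.15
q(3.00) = 16.30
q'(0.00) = 0.17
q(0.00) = 3.37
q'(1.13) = 2.40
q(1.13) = 4.61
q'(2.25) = 6.89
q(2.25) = 9.60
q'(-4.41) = 13.44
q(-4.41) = -13.77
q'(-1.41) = 0.61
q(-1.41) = 3.24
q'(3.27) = 12.93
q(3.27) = 19.55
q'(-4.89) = 17.00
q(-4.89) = -21.06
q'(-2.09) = 2.09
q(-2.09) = 2.37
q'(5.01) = 27.57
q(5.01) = 54.00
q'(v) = 0.9*v^2 + 0.96*v + 0.17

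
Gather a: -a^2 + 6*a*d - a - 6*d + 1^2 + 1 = -a^2 + a*(6*d - 1) - 6*d + 2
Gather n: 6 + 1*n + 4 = n + 10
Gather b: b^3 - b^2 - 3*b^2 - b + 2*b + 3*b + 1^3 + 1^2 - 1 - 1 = b^3 - 4*b^2 + 4*b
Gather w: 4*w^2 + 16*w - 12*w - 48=4*w^2 + 4*w - 48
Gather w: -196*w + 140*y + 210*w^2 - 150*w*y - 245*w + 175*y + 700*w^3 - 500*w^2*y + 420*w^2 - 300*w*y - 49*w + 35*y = 700*w^3 + w^2*(630 - 500*y) + w*(-450*y - 490) + 350*y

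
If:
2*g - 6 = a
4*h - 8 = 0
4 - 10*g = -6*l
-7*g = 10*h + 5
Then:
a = -92/7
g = -25/7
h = 2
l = -139/21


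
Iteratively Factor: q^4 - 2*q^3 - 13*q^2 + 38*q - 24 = (q + 4)*(q^3 - 6*q^2 + 11*q - 6) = (q - 1)*(q + 4)*(q^2 - 5*q + 6) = (q - 3)*(q - 1)*(q + 4)*(q - 2)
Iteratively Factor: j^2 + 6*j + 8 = (j + 2)*(j + 4)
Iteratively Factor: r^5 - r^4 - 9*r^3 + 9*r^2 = (r - 1)*(r^4 - 9*r^2) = (r - 3)*(r - 1)*(r^3 + 3*r^2) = (r - 3)*(r - 1)*(r + 3)*(r^2) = r*(r - 3)*(r - 1)*(r + 3)*(r)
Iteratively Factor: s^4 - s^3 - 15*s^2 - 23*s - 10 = (s + 1)*(s^3 - 2*s^2 - 13*s - 10) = (s + 1)^2*(s^2 - 3*s - 10) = (s + 1)^2*(s + 2)*(s - 5)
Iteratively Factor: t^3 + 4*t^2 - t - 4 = (t + 1)*(t^2 + 3*t - 4) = (t - 1)*(t + 1)*(t + 4)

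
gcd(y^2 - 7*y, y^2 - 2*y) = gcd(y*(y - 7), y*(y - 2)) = y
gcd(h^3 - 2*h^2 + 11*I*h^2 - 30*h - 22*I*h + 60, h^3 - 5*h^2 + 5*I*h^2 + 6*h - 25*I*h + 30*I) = h^2 + h*(-2 + 5*I) - 10*I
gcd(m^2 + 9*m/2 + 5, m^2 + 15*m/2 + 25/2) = m + 5/2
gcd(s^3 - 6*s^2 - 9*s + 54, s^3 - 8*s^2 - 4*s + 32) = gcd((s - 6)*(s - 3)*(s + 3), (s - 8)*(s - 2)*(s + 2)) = 1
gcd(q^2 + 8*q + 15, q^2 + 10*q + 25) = q + 5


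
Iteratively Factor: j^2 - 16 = (j - 4)*(j + 4)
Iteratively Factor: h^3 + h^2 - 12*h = (h)*(h^2 + h - 12) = h*(h - 3)*(h + 4)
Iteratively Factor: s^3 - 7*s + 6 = (s + 3)*(s^2 - 3*s + 2) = (s - 2)*(s + 3)*(s - 1)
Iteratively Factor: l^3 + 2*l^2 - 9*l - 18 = (l + 2)*(l^2 - 9) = (l + 2)*(l + 3)*(l - 3)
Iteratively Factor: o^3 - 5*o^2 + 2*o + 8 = (o + 1)*(o^2 - 6*o + 8) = (o - 2)*(o + 1)*(o - 4)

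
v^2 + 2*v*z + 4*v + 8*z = (v + 4)*(v + 2*z)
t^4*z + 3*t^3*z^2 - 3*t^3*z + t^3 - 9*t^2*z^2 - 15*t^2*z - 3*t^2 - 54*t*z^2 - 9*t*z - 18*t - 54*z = (t - 6)*(t + 3)*(t + 3*z)*(t*z + 1)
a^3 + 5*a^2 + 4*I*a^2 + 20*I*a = a*(a + 5)*(a + 4*I)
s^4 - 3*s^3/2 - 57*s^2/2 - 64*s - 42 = (s - 7)*(s + 3/2)*(s + 2)^2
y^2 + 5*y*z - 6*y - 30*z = (y - 6)*(y + 5*z)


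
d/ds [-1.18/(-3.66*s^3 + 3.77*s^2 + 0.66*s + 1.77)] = (-12.9564*s^2 + 8.8972*s + 0.7788)/(-3.66*s^3 + 3.77*s^2 + 0.66*s + 1.77)^2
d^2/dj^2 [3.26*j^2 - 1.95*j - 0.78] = 6.52000000000000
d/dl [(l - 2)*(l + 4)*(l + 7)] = 3*l^2 + 18*l + 6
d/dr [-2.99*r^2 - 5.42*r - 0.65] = -5.98*r - 5.42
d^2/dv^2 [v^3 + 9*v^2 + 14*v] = 6*v + 18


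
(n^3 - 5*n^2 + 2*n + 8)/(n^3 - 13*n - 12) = (n - 2)/(n + 3)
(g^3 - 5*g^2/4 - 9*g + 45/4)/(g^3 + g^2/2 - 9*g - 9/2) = (4*g - 5)/(2*(2*g + 1))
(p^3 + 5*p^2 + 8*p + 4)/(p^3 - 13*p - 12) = (p^2 + 4*p + 4)/(p^2 - p - 12)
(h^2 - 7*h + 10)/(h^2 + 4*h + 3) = (h^2 - 7*h + 10)/(h^2 + 4*h + 3)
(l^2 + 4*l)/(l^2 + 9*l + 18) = l*(l + 4)/(l^2 + 9*l + 18)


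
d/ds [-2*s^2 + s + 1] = 1 - 4*s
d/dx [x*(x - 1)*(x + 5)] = 3*x^2 + 8*x - 5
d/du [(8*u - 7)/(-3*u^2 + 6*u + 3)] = 2*(4*u^2 - 7*u + 11)/(3*(u^4 - 4*u^3 + 2*u^2 + 4*u + 1))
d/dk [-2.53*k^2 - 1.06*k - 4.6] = -5.06*k - 1.06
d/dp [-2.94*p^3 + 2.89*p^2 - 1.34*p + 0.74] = -8.82*p^2 + 5.78*p - 1.34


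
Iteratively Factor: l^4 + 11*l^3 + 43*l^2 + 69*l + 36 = (l + 3)*(l^3 + 8*l^2 + 19*l + 12) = (l + 3)*(l + 4)*(l^2 + 4*l + 3) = (l + 1)*(l + 3)*(l + 4)*(l + 3)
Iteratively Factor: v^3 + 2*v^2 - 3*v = (v - 1)*(v^2 + 3*v) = (v - 1)*(v + 3)*(v)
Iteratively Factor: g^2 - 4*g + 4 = (g - 2)*(g - 2)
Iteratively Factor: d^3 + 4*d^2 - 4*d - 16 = (d - 2)*(d^2 + 6*d + 8) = (d - 2)*(d + 2)*(d + 4)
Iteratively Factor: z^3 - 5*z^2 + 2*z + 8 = (z - 2)*(z^2 - 3*z - 4) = (z - 2)*(z + 1)*(z - 4)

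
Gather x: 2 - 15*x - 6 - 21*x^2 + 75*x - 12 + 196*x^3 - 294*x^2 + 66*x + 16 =196*x^3 - 315*x^2 + 126*x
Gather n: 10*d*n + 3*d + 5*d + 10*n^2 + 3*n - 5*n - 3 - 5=8*d + 10*n^2 + n*(10*d - 2) - 8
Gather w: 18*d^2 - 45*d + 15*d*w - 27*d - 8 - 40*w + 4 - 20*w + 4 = 18*d^2 - 72*d + w*(15*d - 60)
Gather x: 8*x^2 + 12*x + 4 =8*x^2 + 12*x + 4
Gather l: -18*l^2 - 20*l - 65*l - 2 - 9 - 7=-18*l^2 - 85*l - 18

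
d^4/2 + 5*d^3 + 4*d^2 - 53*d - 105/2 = (d/2 + 1/2)*(d - 3)*(d + 5)*(d + 7)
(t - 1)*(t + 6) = t^2 + 5*t - 6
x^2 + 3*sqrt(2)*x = x*(x + 3*sqrt(2))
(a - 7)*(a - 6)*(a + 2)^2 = a^4 - 9*a^3 - 6*a^2 + 116*a + 168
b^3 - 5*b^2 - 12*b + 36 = (b - 6)*(b - 2)*(b + 3)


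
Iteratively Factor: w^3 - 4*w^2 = (w)*(w^2 - 4*w) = w*(w - 4)*(w)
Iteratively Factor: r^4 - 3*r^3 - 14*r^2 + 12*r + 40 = (r + 2)*(r^3 - 5*r^2 - 4*r + 20) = (r - 5)*(r + 2)*(r^2 - 4) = (r - 5)*(r + 2)^2*(r - 2)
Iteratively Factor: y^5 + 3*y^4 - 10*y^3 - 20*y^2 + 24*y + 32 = (y + 1)*(y^4 + 2*y^3 - 12*y^2 - 8*y + 32) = (y + 1)*(y + 4)*(y^3 - 2*y^2 - 4*y + 8) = (y - 2)*(y + 1)*(y + 4)*(y^2 - 4) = (y - 2)*(y + 1)*(y + 2)*(y + 4)*(y - 2)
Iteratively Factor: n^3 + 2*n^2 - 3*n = (n + 3)*(n^2 - n) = n*(n + 3)*(n - 1)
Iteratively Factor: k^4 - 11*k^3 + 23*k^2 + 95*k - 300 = (k - 5)*(k^3 - 6*k^2 - 7*k + 60) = (k - 5)*(k - 4)*(k^2 - 2*k - 15) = (k - 5)*(k - 4)*(k + 3)*(k - 5)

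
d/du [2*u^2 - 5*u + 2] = 4*u - 5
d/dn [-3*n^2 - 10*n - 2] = -6*n - 10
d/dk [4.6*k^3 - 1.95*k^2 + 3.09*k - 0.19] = 13.8*k^2 - 3.9*k + 3.09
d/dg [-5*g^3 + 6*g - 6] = 6 - 15*g^2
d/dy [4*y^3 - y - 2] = 12*y^2 - 1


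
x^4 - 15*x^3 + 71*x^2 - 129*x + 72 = (x - 8)*(x - 3)^2*(x - 1)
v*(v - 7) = v^2 - 7*v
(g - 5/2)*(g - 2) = g^2 - 9*g/2 + 5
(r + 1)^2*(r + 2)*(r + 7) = r^4 + 11*r^3 + 33*r^2 + 37*r + 14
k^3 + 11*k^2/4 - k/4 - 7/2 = (k - 1)*(k + 7/4)*(k + 2)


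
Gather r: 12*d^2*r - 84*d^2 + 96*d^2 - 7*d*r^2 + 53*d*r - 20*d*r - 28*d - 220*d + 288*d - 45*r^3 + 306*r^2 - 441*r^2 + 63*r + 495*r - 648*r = 12*d^2 + 40*d - 45*r^3 + r^2*(-7*d - 135) + r*(12*d^2 + 33*d - 90)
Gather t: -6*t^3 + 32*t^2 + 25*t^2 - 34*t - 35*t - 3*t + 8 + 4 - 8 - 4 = -6*t^3 + 57*t^2 - 72*t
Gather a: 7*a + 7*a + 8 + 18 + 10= 14*a + 36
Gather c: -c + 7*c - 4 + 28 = 6*c + 24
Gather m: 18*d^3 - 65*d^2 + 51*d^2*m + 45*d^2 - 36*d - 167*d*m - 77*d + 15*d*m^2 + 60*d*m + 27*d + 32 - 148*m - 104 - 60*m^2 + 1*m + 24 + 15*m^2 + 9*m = 18*d^3 - 20*d^2 - 86*d + m^2*(15*d - 45) + m*(51*d^2 - 107*d - 138) - 48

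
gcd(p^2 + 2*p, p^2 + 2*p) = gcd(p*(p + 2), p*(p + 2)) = p^2 + 2*p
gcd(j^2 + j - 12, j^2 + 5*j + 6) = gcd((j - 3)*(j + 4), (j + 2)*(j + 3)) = 1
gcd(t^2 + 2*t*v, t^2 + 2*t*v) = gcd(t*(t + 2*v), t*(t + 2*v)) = t^2 + 2*t*v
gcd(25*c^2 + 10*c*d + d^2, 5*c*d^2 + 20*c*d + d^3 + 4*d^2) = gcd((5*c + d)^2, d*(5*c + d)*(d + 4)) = 5*c + d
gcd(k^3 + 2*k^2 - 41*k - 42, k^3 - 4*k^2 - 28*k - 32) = 1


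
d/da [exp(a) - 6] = exp(a)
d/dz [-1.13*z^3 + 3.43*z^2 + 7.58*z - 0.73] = -3.39*z^2 + 6.86*z + 7.58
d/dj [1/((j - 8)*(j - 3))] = (11 - 2*j)/(j^4 - 22*j^3 + 169*j^2 - 528*j + 576)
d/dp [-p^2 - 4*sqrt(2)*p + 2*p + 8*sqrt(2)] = -2*p - 4*sqrt(2) + 2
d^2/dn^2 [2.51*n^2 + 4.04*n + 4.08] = 5.02000000000000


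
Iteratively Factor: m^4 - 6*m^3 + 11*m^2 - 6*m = (m - 2)*(m^3 - 4*m^2 + 3*m) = m*(m - 2)*(m^2 - 4*m + 3) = m*(m - 3)*(m - 2)*(m - 1)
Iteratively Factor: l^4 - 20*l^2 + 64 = (l - 2)*(l^3 + 2*l^2 - 16*l - 32) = (l - 2)*(l + 2)*(l^2 - 16) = (l - 2)*(l + 2)*(l + 4)*(l - 4)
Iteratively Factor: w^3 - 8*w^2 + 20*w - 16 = (w - 2)*(w^2 - 6*w + 8) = (w - 2)^2*(w - 4)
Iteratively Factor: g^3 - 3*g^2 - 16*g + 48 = (g - 3)*(g^2 - 16) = (g - 4)*(g - 3)*(g + 4)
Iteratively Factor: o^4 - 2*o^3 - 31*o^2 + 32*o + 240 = (o - 4)*(o^3 + 2*o^2 - 23*o - 60) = (o - 5)*(o - 4)*(o^2 + 7*o + 12) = (o - 5)*(o - 4)*(o + 3)*(o + 4)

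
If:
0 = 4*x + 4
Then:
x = -1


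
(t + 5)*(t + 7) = t^2 + 12*t + 35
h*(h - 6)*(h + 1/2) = h^3 - 11*h^2/2 - 3*h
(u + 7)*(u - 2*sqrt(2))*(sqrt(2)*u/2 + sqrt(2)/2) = sqrt(2)*u^3/2 - 2*u^2 + 4*sqrt(2)*u^2 - 16*u + 7*sqrt(2)*u/2 - 14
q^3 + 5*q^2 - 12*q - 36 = (q - 3)*(q + 2)*(q + 6)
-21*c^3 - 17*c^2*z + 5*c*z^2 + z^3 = (-3*c + z)*(c + z)*(7*c + z)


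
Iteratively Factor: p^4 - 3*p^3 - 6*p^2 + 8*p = (p)*(p^3 - 3*p^2 - 6*p + 8) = p*(p - 4)*(p^2 + p - 2) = p*(p - 4)*(p - 1)*(p + 2)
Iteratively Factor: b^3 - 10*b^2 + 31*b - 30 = (b - 5)*(b^2 - 5*b + 6) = (b - 5)*(b - 3)*(b - 2)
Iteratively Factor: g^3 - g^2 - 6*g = (g + 2)*(g^2 - 3*g) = (g - 3)*(g + 2)*(g)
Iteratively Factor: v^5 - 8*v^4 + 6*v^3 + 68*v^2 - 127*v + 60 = (v - 1)*(v^4 - 7*v^3 - v^2 + 67*v - 60) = (v - 5)*(v - 1)*(v^3 - 2*v^2 - 11*v + 12) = (v - 5)*(v - 1)^2*(v^2 - v - 12) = (v - 5)*(v - 1)^2*(v + 3)*(v - 4)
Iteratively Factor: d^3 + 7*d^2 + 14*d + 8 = (d + 4)*(d^2 + 3*d + 2) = (d + 2)*(d + 4)*(d + 1)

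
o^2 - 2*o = o*(o - 2)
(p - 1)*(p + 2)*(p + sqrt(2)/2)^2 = p^4 + p^3 + sqrt(2)*p^3 - 3*p^2/2 + sqrt(2)*p^2 - 2*sqrt(2)*p + p/2 - 1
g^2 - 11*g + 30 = (g - 6)*(g - 5)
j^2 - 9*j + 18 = (j - 6)*(j - 3)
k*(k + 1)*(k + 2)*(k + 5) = k^4 + 8*k^3 + 17*k^2 + 10*k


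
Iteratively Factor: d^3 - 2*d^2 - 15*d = (d + 3)*(d^2 - 5*d) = d*(d + 3)*(d - 5)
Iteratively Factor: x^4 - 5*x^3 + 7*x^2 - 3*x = (x - 1)*(x^3 - 4*x^2 + 3*x) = (x - 1)^2*(x^2 - 3*x) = (x - 3)*(x - 1)^2*(x)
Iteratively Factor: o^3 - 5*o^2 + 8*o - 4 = (o - 1)*(o^2 - 4*o + 4) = (o - 2)*(o - 1)*(o - 2)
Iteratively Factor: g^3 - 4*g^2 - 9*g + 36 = (g + 3)*(g^2 - 7*g + 12) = (g - 3)*(g + 3)*(g - 4)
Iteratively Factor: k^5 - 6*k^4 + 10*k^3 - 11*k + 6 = (k - 1)*(k^4 - 5*k^3 + 5*k^2 + 5*k - 6) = (k - 3)*(k - 1)*(k^3 - 2*k^2 - k + 2) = (k - 3)*(k - 1)*(k + 1)*(k^2 - 3*k + 2) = (k - 3)*(k - 2)*(k - 1)*(k + 1)*(k - 1)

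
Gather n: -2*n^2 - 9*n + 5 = -2*n^2 - 9*n + 5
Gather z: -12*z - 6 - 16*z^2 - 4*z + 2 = -16*z^2 - 16*z - 4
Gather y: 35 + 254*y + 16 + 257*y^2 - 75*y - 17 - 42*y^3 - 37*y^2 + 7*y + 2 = -42*y^3 + 220*y^2 + 186*y + 36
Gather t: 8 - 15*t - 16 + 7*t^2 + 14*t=7*t^2 - t - 8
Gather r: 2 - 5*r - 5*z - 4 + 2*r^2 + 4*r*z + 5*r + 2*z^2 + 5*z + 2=2*r^2 + 4*r*z + 2*z^2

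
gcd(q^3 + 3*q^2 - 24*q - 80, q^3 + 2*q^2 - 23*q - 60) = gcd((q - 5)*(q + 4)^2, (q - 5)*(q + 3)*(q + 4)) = q^2 - q - 20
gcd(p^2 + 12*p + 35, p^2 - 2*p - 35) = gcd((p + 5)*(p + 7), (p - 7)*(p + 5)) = p + 5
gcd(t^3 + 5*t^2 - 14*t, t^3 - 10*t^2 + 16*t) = t^2 - 2*t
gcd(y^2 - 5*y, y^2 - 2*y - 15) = y - 5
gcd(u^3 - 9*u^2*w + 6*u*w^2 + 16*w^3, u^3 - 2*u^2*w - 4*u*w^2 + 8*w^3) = u - 2*w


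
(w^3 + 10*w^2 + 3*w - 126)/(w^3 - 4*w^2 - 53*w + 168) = (w + 6)/(w - 8)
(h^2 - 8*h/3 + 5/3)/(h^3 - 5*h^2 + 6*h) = (3*h^2 - 8*h + 5)/(3*h*(h^2 - 5*h + 6))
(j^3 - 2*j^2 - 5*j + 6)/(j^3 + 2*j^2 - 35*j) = (j^3 - 2*j^2 - 5*j + 6)/(j*(j^2 + 2*j - 35))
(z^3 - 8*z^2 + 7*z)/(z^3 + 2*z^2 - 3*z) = (z - 7)/(z + 3)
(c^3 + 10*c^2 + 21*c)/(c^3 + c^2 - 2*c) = (c^2 + 10*c + 21)/(c^2 + c - 2)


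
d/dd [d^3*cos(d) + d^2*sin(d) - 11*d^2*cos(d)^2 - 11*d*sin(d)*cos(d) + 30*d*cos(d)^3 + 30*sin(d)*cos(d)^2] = -d^3*sin(d) + 11*d^2*sin(2*d) + 4*d^2*cos(d) - 41*d*sin(d)/2 - 45*d*sin(3*d)/2 - 22*d*cos(2*d) - 11*d - 11*sin(2*d)/2 + 30*cos(d) + 30*cos(3*d)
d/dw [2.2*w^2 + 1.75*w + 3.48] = 4.4*w + 1.75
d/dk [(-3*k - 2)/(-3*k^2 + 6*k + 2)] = 3*(-3*k^2 - 4*k + 2)/(9*k^4 - 36*k^3 + 24*k^2 + 24*k + 4)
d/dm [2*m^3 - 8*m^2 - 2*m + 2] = 6*m^2 - 16*m - 2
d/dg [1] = 0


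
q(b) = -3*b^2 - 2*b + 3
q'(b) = -6*b - 2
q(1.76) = -9.81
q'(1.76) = -12.56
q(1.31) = -4.77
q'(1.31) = -9.86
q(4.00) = -53.00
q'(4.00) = -26.00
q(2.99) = -29.80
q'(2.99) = -19.94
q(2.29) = -17.31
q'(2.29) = -15.74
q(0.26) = 2.28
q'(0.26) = -3.56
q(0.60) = 0.72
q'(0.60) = -5.60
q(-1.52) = -0.89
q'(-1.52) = 7.12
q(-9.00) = -222.00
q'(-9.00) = 52.00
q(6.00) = -117.00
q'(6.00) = -38.00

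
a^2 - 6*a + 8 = (a - 4)*(a - 2)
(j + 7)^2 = j^2 + 14*j + 49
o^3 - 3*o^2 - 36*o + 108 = (o - 6)*(o - 3)*(o + 6)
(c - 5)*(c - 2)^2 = c^3 - 9*c^2 + 24*c - 20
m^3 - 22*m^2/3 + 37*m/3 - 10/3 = (m - 5)*(m - 2)*(m - 1/3)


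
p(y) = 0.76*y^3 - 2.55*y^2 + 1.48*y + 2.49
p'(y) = 2.28*y^2 - 5.1*y + 1.48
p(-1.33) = -5.78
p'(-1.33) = 12.30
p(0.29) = 2.72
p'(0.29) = 0.19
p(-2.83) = -39.35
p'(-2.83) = 34.17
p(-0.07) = 2.37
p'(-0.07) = 1.85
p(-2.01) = -16.96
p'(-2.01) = 20.94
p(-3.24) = -54.92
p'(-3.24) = 41.94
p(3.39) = 7.81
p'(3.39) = 10.39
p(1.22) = 1.88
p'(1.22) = -1.35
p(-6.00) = -262.35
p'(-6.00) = 114.16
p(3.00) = 4.50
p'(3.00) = 6.70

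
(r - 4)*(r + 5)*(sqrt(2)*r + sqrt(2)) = sqrt(2)*r^3 + 2*sqrt(2)*r^2 - 19*sqrt(2)*r - 20*sqrt(2)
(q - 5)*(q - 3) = q^2 - 8*q + 15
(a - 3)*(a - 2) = a^2 - 5*a + 6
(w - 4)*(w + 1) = w^2 - 3*w - 4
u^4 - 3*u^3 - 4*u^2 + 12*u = u*(u - 3)*(u - 2)*(u + 2)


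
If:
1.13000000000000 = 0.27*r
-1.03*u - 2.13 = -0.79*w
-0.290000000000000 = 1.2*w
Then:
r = 4.19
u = -2.25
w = -0.24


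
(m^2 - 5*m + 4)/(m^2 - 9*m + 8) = (m - 4)/(m - 8)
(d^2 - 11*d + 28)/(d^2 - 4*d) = (d - 7)/d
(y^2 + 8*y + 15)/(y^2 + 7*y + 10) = (y + 3)/(y + 2)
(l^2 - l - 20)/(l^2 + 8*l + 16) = (l - 5)/(l + 4)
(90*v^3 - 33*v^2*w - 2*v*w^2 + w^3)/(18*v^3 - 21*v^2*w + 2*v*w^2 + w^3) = (5*v - w)/(v - w)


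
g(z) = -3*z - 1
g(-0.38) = 0.14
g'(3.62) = -3.00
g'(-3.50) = -3.00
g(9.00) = -28.00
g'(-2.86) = -3.00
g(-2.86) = 7.58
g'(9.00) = -3.00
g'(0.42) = -3.00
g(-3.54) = 9.62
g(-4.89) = 13.67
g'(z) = -3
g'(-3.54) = -3.00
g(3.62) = -11.86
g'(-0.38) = -3.00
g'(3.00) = -3.00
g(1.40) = -5.20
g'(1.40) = -3.00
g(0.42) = -2.26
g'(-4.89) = -3.00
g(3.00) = -10.00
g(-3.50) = 9.50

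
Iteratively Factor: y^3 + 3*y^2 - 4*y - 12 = (y - 2)*(y^2 + 5*y + 6) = (y - 2)*(y + 3)*(y + 2)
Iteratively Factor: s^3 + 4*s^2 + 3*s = (s + 3)*(s^2 + s) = (s + 1)*(s + 3)*(s)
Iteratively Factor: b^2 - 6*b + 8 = (b - 2)*(b - 4)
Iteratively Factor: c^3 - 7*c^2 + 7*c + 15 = (c - 5)*(c^2 - 2*c - 3) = (c - 5)*(c + 1)*(c - 3)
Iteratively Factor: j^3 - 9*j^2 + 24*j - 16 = (j - 1)*(j^2 - 8*j + 16) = (j - 4)*(j - 1)*(j - 4)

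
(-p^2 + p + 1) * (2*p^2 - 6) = -2*p^4 + 2*p^3 + 8*p^2 - 6*p - 6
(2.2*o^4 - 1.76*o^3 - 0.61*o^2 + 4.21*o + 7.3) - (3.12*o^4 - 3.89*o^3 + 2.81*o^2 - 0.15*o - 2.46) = -0.92*o^4 + 2.13*o^3 - 3.42*o^2 + 4.36*o + 9.76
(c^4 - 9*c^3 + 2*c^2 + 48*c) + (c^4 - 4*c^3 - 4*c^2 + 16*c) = 2*c^4 - 13*c^3 - 2*c^2 + 64*c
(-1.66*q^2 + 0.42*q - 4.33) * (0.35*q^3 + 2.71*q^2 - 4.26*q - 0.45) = -0.581*q^5 - 4.3516*q^4 + 6.6943*q^3 - 12.7765*q^2 + 18.2568*q + 1.9485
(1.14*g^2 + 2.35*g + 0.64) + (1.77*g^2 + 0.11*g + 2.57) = 2.91*g^2 + 2.46*g + 3.21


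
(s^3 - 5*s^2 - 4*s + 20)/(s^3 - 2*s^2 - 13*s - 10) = (s - 2)/(s + 1)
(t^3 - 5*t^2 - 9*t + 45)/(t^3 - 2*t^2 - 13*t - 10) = (t^2 - 9)/(t^2 + 3*t + 2)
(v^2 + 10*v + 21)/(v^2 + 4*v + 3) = (v + 7)/(v + 1)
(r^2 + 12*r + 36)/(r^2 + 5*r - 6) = (r + 6)/(r - 1)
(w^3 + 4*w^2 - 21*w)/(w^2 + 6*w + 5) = w*(w^2 + 4*w - 21)/(w^2 + 6*w + 5)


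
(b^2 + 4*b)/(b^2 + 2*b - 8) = b/(b - 2)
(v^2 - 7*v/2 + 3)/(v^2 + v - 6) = (v - 3/2)/(v + 3)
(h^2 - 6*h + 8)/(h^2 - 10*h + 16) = (h - 4)/(h - 8)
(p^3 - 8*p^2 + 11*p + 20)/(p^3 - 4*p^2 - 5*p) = (p - 4)/p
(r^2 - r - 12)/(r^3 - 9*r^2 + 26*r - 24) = (r + 3)/(r^2 - 5*r + 6)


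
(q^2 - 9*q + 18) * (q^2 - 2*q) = q^4 - 11*q^3 + 36*q^2 - 36*q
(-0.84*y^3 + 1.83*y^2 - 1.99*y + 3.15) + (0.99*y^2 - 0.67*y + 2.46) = -0.84*y^3 + 2.82*y^2 - 2.66*y + 5.61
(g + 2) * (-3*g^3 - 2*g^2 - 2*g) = -3*g^4 - 8*g^3 - 6*g^2 - 4*g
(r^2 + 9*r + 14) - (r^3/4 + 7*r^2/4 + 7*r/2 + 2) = -r^3/4 - 3*r^2/4 + 11*r/2 + 12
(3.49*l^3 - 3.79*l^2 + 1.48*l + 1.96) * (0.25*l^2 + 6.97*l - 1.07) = 0.8725*l^5 + 23.3778*l^4 - 29.7806*l^3 + 14.8609*l^2 + 12.0776*l - 2.0972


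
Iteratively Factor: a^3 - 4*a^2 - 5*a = (a + 1)*(a^2 - 5*a) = (a - 5)*(a + 1)*(a)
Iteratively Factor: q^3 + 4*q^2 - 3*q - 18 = (q + 3)*(q^2 + q - 6) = (q - 2)*(q + 3)*(q + 3)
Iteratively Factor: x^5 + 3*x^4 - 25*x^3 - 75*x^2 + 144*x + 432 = (x - 4)*(x^4 + 7*x^3 + 3*x^2 - 63*x - 108) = (x - 4)*(x + 3)*(x^3 + 4*x^2 - 9*x - 36) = (x - 4)*(x + 3)^2*(x^2 + x - 12) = (x - 4)*(x - 3)*(x + 3)^2*(x + 4)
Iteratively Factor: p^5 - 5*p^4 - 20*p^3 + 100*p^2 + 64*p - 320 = (p - 2)*(p^4 - 3*p^3 - 26*p^2 + 48*p + 160) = (p - 5)*(p - 2)*(p^3 + 2*p^2 - 16*p - 32) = (p - 5)*(p - 2)*(p + 2)*(p^2 - 16) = (p - 5)*(p - 4)*(p - 2)*(p + 2)*(p + 4)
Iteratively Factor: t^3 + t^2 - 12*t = (t)*(t^2 + t - 12) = t*(t + 4)*(t - 3)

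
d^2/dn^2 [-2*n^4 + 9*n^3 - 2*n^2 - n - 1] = -24*n^2 + 54*n - 4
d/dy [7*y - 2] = 7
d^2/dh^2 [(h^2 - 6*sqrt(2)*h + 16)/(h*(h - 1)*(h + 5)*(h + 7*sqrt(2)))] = 2*(3*h^8 - 15*sqrt(2)*h^7 + 12*h^7 - 393*h^6 - 164*sqrt(2)*h^6 - 2064*h^5 - 72*sqrt(2)*h^5 + 3132*sqrt(2)*h^4 + 7662*h^4 - 3937*sqrt(2)*h^3 + 51256*h^3 - 20160*sqrt(2)*h^2 + 52944*h^2 - 94080*h + 8400*sqrt(2)*h + 39200)/(h^3*(h^9 + 12*h^8 + 21*sqrt(2)*h^8 + 327*h^7 + 252*sqrt(2)*h^7 + 1379*sqrt(2)*h^6 + 3472*h^6 + 9537*h^5 + 7056*sqrt(2)*h^5 - 16164*h^4 + 19173*sqrt(2)*h^4 - 48635*h^3 - 32116*sqrt(2)*h^3 - 115815*sqrt(2)*h^2 + 88200*h^2 - 36750*h + 205800*sqrt(2)*h - 85750*sqrt(2)))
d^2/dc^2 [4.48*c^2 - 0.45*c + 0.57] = 8.96000000000000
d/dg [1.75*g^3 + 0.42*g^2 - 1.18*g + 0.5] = 5.25*g^2 + 0.84*g - 1.18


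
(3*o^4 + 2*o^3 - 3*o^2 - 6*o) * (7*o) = 21*o^5 + 14*o^4 - 21*o^3 - 42*o^2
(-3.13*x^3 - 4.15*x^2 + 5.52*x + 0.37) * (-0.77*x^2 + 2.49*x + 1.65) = 2.4101*x^5 - 4.5982*x^4 - 19.7484*x^3 + 6.6124*x^2 + 10.0293*x + 0.6105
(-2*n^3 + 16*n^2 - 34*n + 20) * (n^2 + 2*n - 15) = -2*n^5 + 12*n^4 + 28*n^3 - 288*n^2 + 550*n - 300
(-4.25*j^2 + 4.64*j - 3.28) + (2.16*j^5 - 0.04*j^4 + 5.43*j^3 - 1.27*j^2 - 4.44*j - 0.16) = 2.16*j^5 - 0.04*j^4 + 5.43*j^3 - 5.52*j^2 + 0.199999999999999*j - 3.44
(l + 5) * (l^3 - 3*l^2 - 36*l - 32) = l^4 + 2*l^3 - 51*l^2 - 212*l - 160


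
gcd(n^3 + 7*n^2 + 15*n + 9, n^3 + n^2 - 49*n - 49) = n + 1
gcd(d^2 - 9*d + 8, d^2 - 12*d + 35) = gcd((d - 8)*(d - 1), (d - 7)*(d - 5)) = 1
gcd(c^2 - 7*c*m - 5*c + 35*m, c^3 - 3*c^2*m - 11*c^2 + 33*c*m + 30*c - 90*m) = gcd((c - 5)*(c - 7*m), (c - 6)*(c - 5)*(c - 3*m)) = c - 5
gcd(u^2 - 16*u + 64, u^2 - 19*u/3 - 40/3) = u - 8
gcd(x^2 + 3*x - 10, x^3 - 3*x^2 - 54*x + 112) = x - 2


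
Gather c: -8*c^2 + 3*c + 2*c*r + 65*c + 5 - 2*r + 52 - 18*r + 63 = -8*c^2 + c*(2*r + 68) - 20*r + 120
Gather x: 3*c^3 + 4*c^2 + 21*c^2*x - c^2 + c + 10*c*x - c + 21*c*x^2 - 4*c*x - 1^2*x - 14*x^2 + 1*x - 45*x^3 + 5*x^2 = 3*c^3 + 3*c^2 - 45*x^3 + x^2*(21*c - 9) + x*(21*c^2 + 6*c)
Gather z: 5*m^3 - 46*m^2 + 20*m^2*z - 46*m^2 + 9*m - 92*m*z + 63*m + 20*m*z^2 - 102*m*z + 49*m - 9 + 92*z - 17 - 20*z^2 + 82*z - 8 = 5*m^3 - 92*m^2 + 121*m + z^2*(20*m - 20) + z*(20*m^2 - 194*m + 174) - 34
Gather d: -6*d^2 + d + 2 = -6*d^2 + d + 2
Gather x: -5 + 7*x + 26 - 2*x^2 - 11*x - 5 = -2*x^2 - 4*x + 16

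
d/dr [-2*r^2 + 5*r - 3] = 5 - 4*r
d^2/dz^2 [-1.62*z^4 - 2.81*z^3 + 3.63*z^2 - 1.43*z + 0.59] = -19.44*z^2 - 16.86*z + 7.26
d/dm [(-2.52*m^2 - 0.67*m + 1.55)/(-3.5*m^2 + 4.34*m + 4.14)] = (-13.2818*m^2 - 10.0156*m - 9.5008)/(12.25*m^4 - 30.38*m^3 - 10.1444*m^2 + 35.9352*m + 17.1396)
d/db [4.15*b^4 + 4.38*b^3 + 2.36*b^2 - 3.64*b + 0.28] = 16.6*b^3 + 13.14*b^2 + 4.72*b - 3.64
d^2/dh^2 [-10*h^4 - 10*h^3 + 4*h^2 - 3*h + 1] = -120*h^2 - 60*h + 8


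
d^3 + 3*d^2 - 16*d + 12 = (d - 2)*(d - 1)*(d + 6)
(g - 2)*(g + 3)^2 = g^3 + 4*g^2 - 3*g - 18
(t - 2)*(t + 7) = t^2 + 5*t - 14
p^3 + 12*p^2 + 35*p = p*(p + 5)*(p + 7)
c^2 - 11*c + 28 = (c - 7)*(c - 4)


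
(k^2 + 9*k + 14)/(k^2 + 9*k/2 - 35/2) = 2*(k + 2)/(2*k - 5)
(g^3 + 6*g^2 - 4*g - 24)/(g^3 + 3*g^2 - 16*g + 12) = (g + 2)/(g - 1)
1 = 1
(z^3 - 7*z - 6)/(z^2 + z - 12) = (z^2 + 3*z + 2)/(z + 4)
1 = 1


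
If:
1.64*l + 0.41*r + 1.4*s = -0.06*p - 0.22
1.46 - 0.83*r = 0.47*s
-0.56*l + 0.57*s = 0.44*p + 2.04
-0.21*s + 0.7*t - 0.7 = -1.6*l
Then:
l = 0.315629016641281 - 0.375611520364194*t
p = 1.08889835738836*t - 6.24095572705808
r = 2.28483637111736 - 0.267011684946218*t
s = 0.471531273415662*t - 0.92854082559024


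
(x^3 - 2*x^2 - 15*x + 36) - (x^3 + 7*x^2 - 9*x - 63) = -9*x^2 - 6*x + 99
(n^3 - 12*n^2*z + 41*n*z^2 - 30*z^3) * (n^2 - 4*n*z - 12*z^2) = n^5 - 16*n^4*z + 77*n^3*z^2 - 50*n^2*z^3 - 372*n*z^4 + 360*z^5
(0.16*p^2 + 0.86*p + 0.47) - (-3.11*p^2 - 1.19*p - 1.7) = 3.27*p^2 + 2.05*p + 2.17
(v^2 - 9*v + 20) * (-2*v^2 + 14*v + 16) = -2*v^4 + 32*v^3 - 150*v^2 + 136*v + 320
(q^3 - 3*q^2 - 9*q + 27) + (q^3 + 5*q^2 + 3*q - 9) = 2*q^3 + 2*q^2 - 6*q + 18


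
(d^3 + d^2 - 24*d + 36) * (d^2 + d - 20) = d^5 + 2*d^4 - 43*d^3 - 8*d^2 + 516*d - 720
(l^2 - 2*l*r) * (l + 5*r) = l^3 + 3*l^2*r - 10*l*r^2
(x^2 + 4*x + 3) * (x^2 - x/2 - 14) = x^4 + 7*x^3/2 - 13*x^2 - 115*x/2 - 42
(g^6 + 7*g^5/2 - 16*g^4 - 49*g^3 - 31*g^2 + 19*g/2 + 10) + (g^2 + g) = g^6 + 7*g^5/2 - 16*g^4 - 49*g^3 - 30*g^2 + 21*g/2 + 10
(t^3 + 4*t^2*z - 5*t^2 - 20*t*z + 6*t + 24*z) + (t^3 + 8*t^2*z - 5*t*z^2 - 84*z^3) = 2*t^3 + 12*t^2*z - 5*t^2 - 5*t*z^2 - 20*t*z + 6*t - 84*z^3 + 24*z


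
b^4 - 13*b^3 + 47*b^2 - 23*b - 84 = (b - 7)*(b - 4)*(b - 3)*(b + 1)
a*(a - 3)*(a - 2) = a^3 - 5*a^2 + 6*a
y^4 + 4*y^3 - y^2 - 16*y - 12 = (y - 2)*(y + 1)*(y + 2)*(y + 3)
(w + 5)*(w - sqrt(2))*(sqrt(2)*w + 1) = sqrt(2)*w^3 - w^2 + 5*sqrt(2)*w^2 - 5*w - sqrt(2)*w - 5*sqrt(2)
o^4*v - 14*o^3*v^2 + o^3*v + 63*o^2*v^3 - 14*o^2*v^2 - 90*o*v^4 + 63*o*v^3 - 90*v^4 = (o - 6*v)*(o - 5*v)*(o - 3*v)*(o*v + v)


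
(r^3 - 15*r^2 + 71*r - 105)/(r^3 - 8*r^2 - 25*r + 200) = (r^2 - 10*r + 21)/(r^2 - 3*r - 40)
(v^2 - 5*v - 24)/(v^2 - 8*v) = (v + 3)/v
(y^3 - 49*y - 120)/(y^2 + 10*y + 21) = (y^2 - 3*y - 40)/(y + 7)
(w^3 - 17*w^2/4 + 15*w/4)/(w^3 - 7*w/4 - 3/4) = w*(-4*w^2 + 17*w - 15)/(-4*w^3 + 7*w + 3)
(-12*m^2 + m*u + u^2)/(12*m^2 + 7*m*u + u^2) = (-3*m + u)/(3*m + u)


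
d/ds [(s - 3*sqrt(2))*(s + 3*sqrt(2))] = 2*s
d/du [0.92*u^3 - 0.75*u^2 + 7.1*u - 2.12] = 2.76*u^2 - 1.5*u + 7.1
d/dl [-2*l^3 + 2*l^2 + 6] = 2*l*(2 - 3*l)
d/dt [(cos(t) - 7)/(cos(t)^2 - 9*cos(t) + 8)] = (cos(t)^2 - 14*cos(t) + 55)*sin(t)/(cos(t)^2 - 9*cos(t) + 8)^2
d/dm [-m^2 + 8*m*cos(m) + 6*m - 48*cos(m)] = -8*m*sin(m) - 2*m + 48*sin(m) + 8*cos(m) + 6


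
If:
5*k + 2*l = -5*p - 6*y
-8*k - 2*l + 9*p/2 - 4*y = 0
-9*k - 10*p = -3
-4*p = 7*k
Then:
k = -6/17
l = 1323/136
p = 21/34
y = -471/136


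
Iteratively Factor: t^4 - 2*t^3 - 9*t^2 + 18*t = (t)*(t^3 - 2*t^2 - 9*t + 18) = t*(t - 3)*(t^2 + t - 6) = t*(t - 3)*(t - 2)*(t + 3)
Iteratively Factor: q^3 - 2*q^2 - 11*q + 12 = (q - 4)*(q^2 + 2*q - 3) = (q - 4)*(q + 3)*(q - 1)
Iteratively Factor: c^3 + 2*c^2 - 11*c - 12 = (c + 1)*(c^2 + c - 12) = (c - 3)*(c + 1)*(c + 4)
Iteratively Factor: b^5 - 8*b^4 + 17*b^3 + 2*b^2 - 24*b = (b + 1)*(b^4 - 9*b^3 + 26*b^2 - 24*b) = (b - 3)*(b + 1)*(b^3 - 6*b^2 + 8*b) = b*(b - 3)*(b + 1)*(b^2 - 6*b + 8) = b*(b - 4)*(b - 3)*(b + 1)*(b - 2)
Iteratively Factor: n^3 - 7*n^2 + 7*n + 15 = (n - 3)*(n^2 - 4*n - 5) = (n - 3)*(n + 1)*(n - 5)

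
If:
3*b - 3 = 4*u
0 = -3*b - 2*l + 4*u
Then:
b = 4*u/3 + 1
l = -3/2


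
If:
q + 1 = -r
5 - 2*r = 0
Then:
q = -7/2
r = 5/2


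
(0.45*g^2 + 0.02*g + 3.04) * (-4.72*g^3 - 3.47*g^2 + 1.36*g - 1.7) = -2.124*g^5 - 1.6559*g^4 - 13.8062*g^3 - 11.2866*g^2 + 4.1004*g - 5.168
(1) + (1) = 2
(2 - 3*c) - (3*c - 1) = 3 - 6*c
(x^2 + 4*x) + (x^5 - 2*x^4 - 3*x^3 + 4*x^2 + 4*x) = x^5 - 2*x^4 - 3*x^3 + 5*x^2 + 8*x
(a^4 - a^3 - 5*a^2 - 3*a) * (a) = a^5 - a^4 - 5*a^3 - 3*a^2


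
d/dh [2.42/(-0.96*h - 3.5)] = 2.3232/(0.96*h + 3.5)^2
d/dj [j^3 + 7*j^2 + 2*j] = 3*j^2 + 14*j + 2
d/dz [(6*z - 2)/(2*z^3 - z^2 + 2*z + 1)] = 2*(-12*z^3 + 9*z^2 - 2*z + 5)/(4*z^6 - 4*z^5 + 9*z^4 + 2*z^2 + 4*z + 1)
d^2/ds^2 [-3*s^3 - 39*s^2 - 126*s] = -18*s - 78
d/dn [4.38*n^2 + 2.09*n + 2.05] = 8.76*n + 2.09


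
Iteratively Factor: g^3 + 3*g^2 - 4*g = (g)*(g^2 + 3*g - 4) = g*(g + 4)*(g - 1)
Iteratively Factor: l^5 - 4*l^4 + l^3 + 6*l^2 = (l)*(l^4 - 4*l^3 + l^2 + 6*l) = l*(l - 3)*(l^3 - l^2 - 2*l) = l*(l - 3)*(l + 1)*(l^2 - 2*l) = l*(l - 3)*(l - 2)*(l + 1)*(l)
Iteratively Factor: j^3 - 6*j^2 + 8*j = (j)*(j^2 - 6*j + 8) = j*(j - 4)*(j - 2)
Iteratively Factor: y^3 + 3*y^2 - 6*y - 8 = (y - 2)*(y^2 + 5*y + 4) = (y - 2)*(y + 4)*(y + 1)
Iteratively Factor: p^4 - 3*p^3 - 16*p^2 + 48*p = (p + 4)*(p^3 - 7*p^2 + 12*p) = (p - 3)*(p + 4)*(p^2 - 4*p) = p*(p - 3)*(p + 4)*(p - 4)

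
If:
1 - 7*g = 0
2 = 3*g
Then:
No Solution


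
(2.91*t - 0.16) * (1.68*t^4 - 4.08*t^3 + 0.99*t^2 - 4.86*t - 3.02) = 4.8888*t^5 - 12.1416*t^4 + 3.5337*t^3 - 14.301*t^2 - 8.0106*t + 0.4832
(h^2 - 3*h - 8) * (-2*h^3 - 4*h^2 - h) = -2*h^5 + 2*h^4 + 27*h^3 + 35*h^2 + 8*h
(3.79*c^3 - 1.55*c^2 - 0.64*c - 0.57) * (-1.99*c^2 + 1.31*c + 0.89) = -7.5421*c^5 + 8.0494*c^4 + 2.6162*c^3 - 1.0836*c^2 - 1.3163*c - 0.5073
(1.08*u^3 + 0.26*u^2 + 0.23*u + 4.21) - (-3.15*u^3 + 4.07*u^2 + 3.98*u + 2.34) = 4.23*u^3 - 3.81*u^2 - 3.75*u + 1.87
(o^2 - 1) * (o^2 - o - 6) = o^4 - o^3 - 7*o^2 + o + 6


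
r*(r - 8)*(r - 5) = r^3 - 13*r^2 + 40*r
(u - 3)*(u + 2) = u^2 - u - 6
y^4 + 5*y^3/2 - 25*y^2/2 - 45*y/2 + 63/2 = (y - 3)*(y - 1)*(y + 3)*(y + 7/2)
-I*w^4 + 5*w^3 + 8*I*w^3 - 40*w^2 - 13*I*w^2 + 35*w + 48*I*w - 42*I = (w - 7)*(w - I)*(w + 6*I)*(-I*w + I)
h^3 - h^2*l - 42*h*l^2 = h*(h - 7*l)*(h + 6*l)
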